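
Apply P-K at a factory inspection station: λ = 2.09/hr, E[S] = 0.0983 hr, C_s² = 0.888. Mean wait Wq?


ρ = λ·E[S] = 2.09·0.0983 = 0.2054
E[S²] = E[S]²(1+C_s²) = 0.0983²·(1+0.888) = 0.018244
Wq = λ·E[S²]/(2(1−ρ)) = 2.09·0.018244/(2·0.7946) = 0.02399 hr

Final: 0.02399 hr


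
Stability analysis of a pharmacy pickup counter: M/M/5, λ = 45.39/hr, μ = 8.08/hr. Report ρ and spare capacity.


Total capacity cμ = 5·8.08 = 40.40/hr
ρ = λ/(cμ) = 45.39/40.40 = 1.1235
Stable ⇔ ρ < 1: NO
Spare capacity = cμ − λ = 40.40 − 45.39 = -4.99/hr

Final: ρ = 1.1235; unstable; margin = -4.99/hr


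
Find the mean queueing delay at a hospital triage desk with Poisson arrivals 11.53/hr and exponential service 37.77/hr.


ρ = 11.53/37.77 = 0.3053
Wq = ρ/(μ−λ) = 0.3053/(37.77 − 11.53) = 0.3053/26.24 = 0.01163 hr

Final: 0.01163 hr


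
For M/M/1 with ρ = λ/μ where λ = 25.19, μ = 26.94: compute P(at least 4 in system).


ρ = 25.19/26.94 = 0.9350
P(N ≥ n) = ρ^n = 0.9350^4 = 0.764403

Final: 0.764403


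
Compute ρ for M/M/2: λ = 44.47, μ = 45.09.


ρ = λ/(cμ) = 44.47/(2·45.09) = 44.47/90.18 = 0.4931

Final: 0.4931


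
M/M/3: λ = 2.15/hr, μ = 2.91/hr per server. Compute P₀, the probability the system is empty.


a = λ/μ = 2.15/2.91 = 0.7388; ρ = a/c = 0.2463
Σ_{k=0}^{2} a^k/k! (terms k=0..2) = 1.00000 + 0.73883 + 0.27294 = 2.01177
Tail: a^3/(3!(1−ρ)) = 0.40331/(6·0.7537) = 0.08918
P₀ = 1/(2.01177 + 0.08918) = 1/2.10095 = 0.475975

Final: 0.475975


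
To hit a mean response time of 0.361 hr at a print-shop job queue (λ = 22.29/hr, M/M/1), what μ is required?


W = 1/(μ−λ) ⇒ μ − λ = 1/W = 1/0.361 = 2.7701
μ = λ + 1/W = 22.29 + 2.7701 = 25.0601 per hr

Final: 25.0601 /hr


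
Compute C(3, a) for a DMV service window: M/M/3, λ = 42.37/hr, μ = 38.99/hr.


a = λ/μ = 1.0867; ρ = a/3 = 0.3622
P₀ = 0.331952 (from M/M/c formula)
C(c,a) = [a^c/(c!(1−ρ))]·P₀ = [1.28326/(6·0.6378)]·0.331952
= 0.33535·0.331952 = 0.111320

Final: 0.111320


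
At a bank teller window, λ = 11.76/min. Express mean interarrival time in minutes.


Mean interarrival time = 1/λ = 1/11.76 minute = 0.08503 minute
In minutes: 0.08503 × 1 = 0.08503 min

Final: 0.08503 min


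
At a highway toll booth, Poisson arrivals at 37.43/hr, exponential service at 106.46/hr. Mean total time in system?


W = 1/(μ−λ) = 1/(106.46 − 37.43) = 1/69.03 = 0.01449 hr

Final: 0.01449 hr


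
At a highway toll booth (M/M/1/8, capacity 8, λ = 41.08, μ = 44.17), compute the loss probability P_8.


ρ = λ/μ = 41.08/44.17 = 0.9300
P_K = (1−ρ)ρ^K/(1−ρ^(K+1)) = (0.06996·0.559789)/(1 − 0.520628)
= 0.039161/0.479372 = 0.081693

Final: 0.081693


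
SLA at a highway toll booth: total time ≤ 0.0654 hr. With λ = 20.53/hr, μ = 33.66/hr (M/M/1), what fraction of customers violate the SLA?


W ~ Exponential(μ−λ) for M/M/1.
μ − λ = 33.66 − 20.53 = 13.1300
P(W > t) = e^{−(μ−λ)t} = e^{−0.8587} = 0.423712

Final: 0.423712


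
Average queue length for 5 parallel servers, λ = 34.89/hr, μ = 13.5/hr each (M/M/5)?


a = λ/μ = 2.5844; ρ = a/5 = 0.5169
P₀ = 0.073266
Lq = P₀·a^c·ρ / (c!·(1−ρ)²) = 0.073266·115.30178·0.5169/(120·0.23340)
= 0.15590

Final: 0.15590


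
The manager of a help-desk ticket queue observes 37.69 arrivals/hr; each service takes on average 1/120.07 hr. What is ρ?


ρ = λ/μ = 37.69/120.07 = 0.3139

Final: 0.3139


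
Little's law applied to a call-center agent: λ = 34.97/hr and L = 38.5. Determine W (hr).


W = L/λ = 38.5/34.97 = 1.1009 hr

Final: 1.1009 hr


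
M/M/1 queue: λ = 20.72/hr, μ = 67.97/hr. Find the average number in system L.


ρ = λ/μ = 20.72/67.97 = 0.3048
L = ρ/(1−ρ) = 0.3048/(1 − 0.3048) = 0.3048/0.6952 = 0.4385

Final: 0.4385


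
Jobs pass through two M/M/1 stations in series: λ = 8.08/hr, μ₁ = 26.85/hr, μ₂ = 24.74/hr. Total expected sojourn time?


Each node sees arrival rate λ = 8.08/hr (tandem ⇒ throughput preserved).
W₁ = 1/(μ₁−λ) = 1/(26.85−8.08) = 0.05328 hr
W₂ = 1/(μ₂−λ) = 1/(24.74−8.08) = 0.06002 hr
W_total = W₁ + W₂ = 0.05328 + 0.06002 = 0.11330 hr

Final: 0.11330 hr


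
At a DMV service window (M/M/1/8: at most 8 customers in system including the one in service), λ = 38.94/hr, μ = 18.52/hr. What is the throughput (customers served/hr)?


ρ = 2.1026; P_K = (1−ρ)ρ^8/(1−ρ^9) = 0.525050
λ_eff = λ(1 − P_K) = 38.94·(1 − 0.525050) = 38.94·0.474950 = 18.4945 /hr

Final: 18.4945 /hr


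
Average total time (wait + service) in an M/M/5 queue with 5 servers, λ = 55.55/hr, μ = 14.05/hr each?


a = 3.9537; ρ = 0.7907; P₀ = 0.013942
Lq = P₀·a^c·ρ/(c!(1−ρ)²) = 2.02705
Wq = Lq/λ = 2.02705/55.55 = 0.03649 hr
W = Wq + 1/μ = 0.03649 + 0.07117 = 0.10766 hr

Final: 0.10766 hr


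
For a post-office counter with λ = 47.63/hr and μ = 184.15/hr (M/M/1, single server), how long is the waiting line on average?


ρ = 47.63/184.15 = 0.2586
Lq = ρ²/(1−ρ) = 0.06690/0.7414 = 0.09024

Final: 0.09024


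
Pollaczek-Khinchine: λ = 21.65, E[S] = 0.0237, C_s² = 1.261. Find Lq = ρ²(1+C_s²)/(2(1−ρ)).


ρ = λ·E[S] = 21.65·0.0237 = 0.5131
Lq = ρ²(1+C_s²)/(2(1−ρ)) = 0.2633·(1+1.261)/(2·0.4869)
= 0.2633·2.2610/0.9738 = 0.61129

Final: 0.61129


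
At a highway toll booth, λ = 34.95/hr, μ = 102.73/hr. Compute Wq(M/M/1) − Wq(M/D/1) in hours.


ρ = 34.95/102.73 = 0.3402
Wq(M/M/1) = ρ/(μ−λ) = 0.3402/67.78 = 0.005019 hr
Wq(M/D/1) = ρ/(2(μ−λ)) = 0.002510 hr
Savings = 0.005019 − 0.002510 = 0.002510 hr

Final: 0.002510 hr


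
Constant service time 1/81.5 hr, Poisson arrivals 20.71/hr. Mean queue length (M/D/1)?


ρ = 20.71/81.5 = 0.2541
M/D/1: Lq = ρ²/(2(1−ρ)) = 0.06457/(2·0.7459) = 0.04329

Final: 0.04329


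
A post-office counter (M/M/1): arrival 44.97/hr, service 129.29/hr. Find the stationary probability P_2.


ρ = 44.97/129.29 = 0.3478
P_n = (1−ρ)·ρ^n = (1 − 0.3478)·0.3478^2 = 0.6522·0.120981 = 0.078901

Final: 0.078901


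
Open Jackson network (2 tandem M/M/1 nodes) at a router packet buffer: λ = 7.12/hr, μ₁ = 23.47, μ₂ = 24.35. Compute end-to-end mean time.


Each node sees arrival rate λ = 7.12/hr (tandem ⇒ throughput preserved).
W₁ = 1/(μ₁−λ) = 1/(23.47−7.12) = 0.06116 hr
W₂ = 1/(μ₂−λ) = 1/(24.35−7.12) = 0.05804 hr
W_total = W₁ + W₂ = 0.06116 + 0.05804 = 0.11920 hr

Final: 0.11920 hr


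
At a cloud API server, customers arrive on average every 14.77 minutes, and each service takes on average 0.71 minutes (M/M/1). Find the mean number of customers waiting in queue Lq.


λ = 60/14.77 = 4.0623 /hr
μ = 60/0.71 = 84.5070 /hr
ρ = λ/μ = 4.0623/84.5070 = 0.04807
Lq = ρ²/(1−ρ) = 0.002311/0.9519 = 0.002427

Final: 0.002427


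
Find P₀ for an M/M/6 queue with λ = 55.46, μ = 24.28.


a = λ/μ = 55.46/24.28 = 2.2842; ρ = a/c = 0.3807
Σ_{k=0}^{5} a^k/k! (terms k=0..5) = 1.00000 + 2.28418 + 2.60875 + 1.98629 + 1.13426 + 0.51817 = 9.53166
Tail: a^6/(6!(1−ρ)) = 142.03229/(720·0.6193) = 0.31853
P₀ = 1/(9.53166 + 0.31853) = 1/9.85019 = 0.101521

Final: 0.101521


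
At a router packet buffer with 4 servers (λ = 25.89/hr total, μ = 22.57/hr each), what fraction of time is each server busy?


ρ = λ/(cμ) = 25.89/(4·22.57) = 25.89/90.28 = 0.2868

Final: 0.2868


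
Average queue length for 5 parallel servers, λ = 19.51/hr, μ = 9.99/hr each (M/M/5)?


a = λ/μ = 1.9530; ρ = a/5 = 0.3906
P₀ = 0.140925
Lq = P₀·a^c·ρ / (c!·(1−ρ)²) = 0.140925·28.40919·0.3906/(120·0.37138)
= 0.03509

Final: 0.03509


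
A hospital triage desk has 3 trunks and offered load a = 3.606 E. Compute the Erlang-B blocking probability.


B(c,a) = (a^c/c!) / Σ_{k=0}^{c} a^k/k!
a^3/3! = 7.814945
Σ terms (k=0..3): 1.00000 + 3.60600 + 6.50162 + 7.81494 = 18.922563
B = 7.814945/18.922563 = 0.412996

Final: 0.412996


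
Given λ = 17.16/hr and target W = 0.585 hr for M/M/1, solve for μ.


W = 1/(μ−λ) ⇒ μ − λ = 1/W = 1/0.585 = 1.7094
μ = λ + 1/W = 17.16 + 1.7094 = 18.8694 per hr

Final: 18.8694 /hr


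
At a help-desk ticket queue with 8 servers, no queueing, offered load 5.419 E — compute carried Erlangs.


B(8,5.419) = 0.090702 (Erlang-B)
Carried load = a(1 − B) = 5.419·(1 − 0.090702) = 5.419·0.909298 = 4.9275 E

Final: 4.9275 Erlangs


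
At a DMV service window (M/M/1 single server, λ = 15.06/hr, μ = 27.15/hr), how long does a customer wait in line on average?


ρ = 15.06/27.15 = 0.5547
Wq = ρ/(μ−λ) = 0.5547/(27.15 − 15.06) = 0.5547/12.09 = 0.04588 hr

Final: 0.04588 hr


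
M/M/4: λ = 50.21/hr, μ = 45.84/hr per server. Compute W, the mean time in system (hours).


a = 1.0953; ρ = 0.2738; P₀ = 0.333687
Lq = P₀·a^c·ρ/(c!(1−ρ)²) = 0.01039
Wq = Lq/λ = 0.01039/50.21 = 0.0002070 hr
W = Wq + 1/μ = 0.0002070 + 0.02182 = 0.02202 hr

Final: 0.02202 hr


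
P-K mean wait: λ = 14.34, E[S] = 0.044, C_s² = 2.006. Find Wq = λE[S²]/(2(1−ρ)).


ρ = λ·E[S] = 14.34·0.044 = 0.6310
E[S²] = E[S]²(1+C_s²) = 0.044²·(1+2.006) = 0.005820
Wq = λ·E[S²]/(2(1−ρ)) = 14.34·0.005820/(2·0.3690) = 0.11307 hr

Final: 0.11307 hr


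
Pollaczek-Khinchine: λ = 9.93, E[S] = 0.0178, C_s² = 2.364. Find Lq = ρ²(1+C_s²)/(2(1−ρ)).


ρ = λ·E[S] = 9.93·0.0178 = 0.1768
Lq = ρ²(1+C_s²)/(2(1−ρ)) = 0.03124·(1+2.364)/(2·0.8232)
= 0.03124·3.3640/1.6465 = 0.06383

Final: 0.06383


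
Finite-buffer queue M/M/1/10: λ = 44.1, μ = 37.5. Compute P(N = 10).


ρ = λ/μ = 44.1/37.5 = 1.1760
P_K = (1−ρ)ρ^K/(1−ρ^(K+1)) = (-0.1760·5.059099)/(1 − 5.949501)
= -0.890402/-4.949501 = 0.179897

Final: 0.179897


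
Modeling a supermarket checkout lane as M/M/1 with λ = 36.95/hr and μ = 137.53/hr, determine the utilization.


ρ = λ/μ = 36.95/137.53 = 0.2687

Final: 0.2687


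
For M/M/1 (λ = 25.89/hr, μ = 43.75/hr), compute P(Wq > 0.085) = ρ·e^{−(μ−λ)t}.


ρ = 25.89/43.75 = 0.5918
P(Wq > t) = ρ·e^{−(μ−λ)t} = 0.5918·e^{−1.5181}
= 0.5918·0.219128 = 0.129674

Final: 0.129674


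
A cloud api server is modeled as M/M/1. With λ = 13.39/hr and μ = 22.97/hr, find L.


ρ = λ/μ = 13.39/22.97 = 0.5829
L = ρ/(1−ρ) = 0.5829/(1 − 0.5829) = 0.5829/0.4171 = 1.3977

Final: 1.3977


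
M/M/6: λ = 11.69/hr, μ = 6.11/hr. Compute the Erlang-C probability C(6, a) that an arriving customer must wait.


a = λ/μ = 1.9133; ρ = a/6 = 0.3189
P₀ = 0.147432 (from M/M/c formula)
C(c,a) = [a^c/(c!(1−ρ))]·P₀ = [49.05009/(720·0.6811)]·0.147432
= 0.10002·0.147432 = 0.014746

Final: 0.014746


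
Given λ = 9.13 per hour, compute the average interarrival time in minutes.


Mean interarrival time = 1/λ = 1/9.13 hour = 0.10953 hour
In minutes: 0.10953 × 60 = 6.5717 min

Final: 6.5717 min


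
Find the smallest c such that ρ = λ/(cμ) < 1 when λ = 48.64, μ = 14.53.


Stability requires cμ > λ ⇔ c > λ/μ.
λ/μ = 48.64/14.53 = 3.3476
Minimum integer c = ⌊3.3476⌋ + 1 = 4
Check: 4·14.53 = 58.12 > 48.64, while 3·14.53 = 43.59 ≤ 48.64

Final: 4 servers


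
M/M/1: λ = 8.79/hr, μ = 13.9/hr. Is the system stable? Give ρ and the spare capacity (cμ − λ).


Total capacity cμ = 1·13.9 = 13.90/hr
ρ = λ/(cμ) = 8.79/13.90 = 0.6324
Stable ⇔ ρ < 1: YES
Spare capacity = cμ − λ = 13.90 − 8.79 = 5.11/hr

Final: ρ = 0.6324; stable; margin = 5.11/hr


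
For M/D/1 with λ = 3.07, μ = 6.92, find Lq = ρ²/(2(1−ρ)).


ρ = 3.07/6.92 = 0.4436
M/D/1: Lq = ρ²/(2(1−ρ)) = 0.1968/(2·0.5564) = 0.17688

Final: 0.17688


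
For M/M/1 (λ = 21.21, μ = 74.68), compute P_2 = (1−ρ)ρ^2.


ρ = 21.21/74.68 = 0.2840
P_n = (1−ρ)·ρ^n = (1 − 0.2840)·0.2840^2 = 0.7160·0.080663 = 0.057754

Final: 0.057754


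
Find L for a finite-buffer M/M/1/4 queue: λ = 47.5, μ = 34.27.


ρ = 47.5/34.27 = 1.3861
L = ρ[1 − (K+1)ρ^K + Kρ^(K+1)] / [(1−ρ)(1−ρ^(K+1))]
Numerator: 1.3861·(1 − 5·3.690779 + 4·5.115611) = 4.170007
Denominator: (-0.3861)·(-4.115611) = 1.588840
L = 4.170007/1.588840 = 2.6246

Final: 2.6246


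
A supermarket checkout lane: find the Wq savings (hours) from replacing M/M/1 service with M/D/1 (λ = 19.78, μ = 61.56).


ρ = 19.78/61.56 = 0.3213
Wq(M/M/1) = ρ/(μ−λ) = 0.3213/41.78 = 0.007691 hr
Wq(M/D/1) = ρ/(2(μ−λ)) = 0.003845 hr
Savings = 0.007691 − 0.003845 = 0.003845 hr

Final: 0.003845 hr


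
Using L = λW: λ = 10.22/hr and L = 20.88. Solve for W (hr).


W = L/λ = 20.88/10.22 = 2.0431 hr

Final: 2.0431 hr


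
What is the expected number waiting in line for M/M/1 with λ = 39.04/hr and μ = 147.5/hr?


ρ = 39.04/147.5 = 0.2647
Lq = ρ²/(1−ρ) = 0.07005/0.7353 = 0.09527

Final: 0.09527


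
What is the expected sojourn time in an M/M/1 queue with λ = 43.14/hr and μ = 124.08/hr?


W = 1/(μ−λ) = 1/(124.08 − 43.14) = 1/80.94 = 0.01235 hr

Final: 0.01235 hr


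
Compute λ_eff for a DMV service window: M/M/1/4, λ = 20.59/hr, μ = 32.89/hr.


ρ = 0.6260; P_K = (1−ρ)ρ^4/(1−ρ^5) = 0.063550
λ_eff = λ(1 − P_K) = 20.59·(1 − 0.063550) = 20.59·0.936450 = 19.2815 /hr

Final: 19.2815 /hr


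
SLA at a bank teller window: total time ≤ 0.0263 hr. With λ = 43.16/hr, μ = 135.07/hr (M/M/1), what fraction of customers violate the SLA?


W ~ Exponential(μ−λ) for M/M/1.
μ − λ = 135.07 − 43.16 = 91.9100
P(W > t) = e^{−(μ−λ)t} = e^{−2.4172} = 0.089168

Final: 0.089168


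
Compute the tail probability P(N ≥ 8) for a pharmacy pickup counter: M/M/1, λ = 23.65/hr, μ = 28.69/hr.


ρ = 23.65/28.69 = 0.8243
P(N ≥ n) = ρ^n = 0.8243^8 = 0.213209

Final: 0.213209


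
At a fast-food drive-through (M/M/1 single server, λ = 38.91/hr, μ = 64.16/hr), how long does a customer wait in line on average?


ρ = 38.91/64.16 = 0.6065
Wq = ρ/(μ−λ) = 0.6065/(64.16 − 38.91) = 0.6065/25.25 = 0.02402 hr

Final: 0.02402 hr


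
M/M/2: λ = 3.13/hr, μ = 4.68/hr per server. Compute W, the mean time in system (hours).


a = 0.6688; ρ = 0.3344; P₀ = 0.498799
Lq = P₀·a^c·ρ/(c!(1−ρ)²) = 0.08420
Wq = Lq/λ = 0.08420/3.13 = 0.02690 hr
W = Wq + 1/μ = 0.02690 + 0.21368 = 0.24058 hr

Final: 0.24058 hr


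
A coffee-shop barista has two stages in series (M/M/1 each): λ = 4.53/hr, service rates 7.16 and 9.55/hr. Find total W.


Each node sees arrival rate λ = 4.53/hr (tandem ⇒ throughput preserved).
W₁ = 1/(μ₁−λ) = 1/(7.16−4.53) = 0.38023 hr
W₂ = 1/(μ₂−λ) = 1/(9.55−4.53) = 0.19920 hr
W_total = W₁ + W₂ = 0.38023 + 0.19920 = 0.57943 hr

Final: 0.57943 hr


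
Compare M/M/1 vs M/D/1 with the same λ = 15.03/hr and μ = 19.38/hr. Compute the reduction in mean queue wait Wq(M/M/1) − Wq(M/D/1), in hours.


ρ = 15.03/19.38 = 0.7755
Wq(M/M/1) = ρ/(μ−λ) = 0.7755/4.35 = 0.17829 hr
Wq(M/D/1) = ρ/(2(μ−λ)) = 0.08914 hr
Savings = 0.17829 − 0.08914 = 0.08914 hr

Final: 0.08914 hr


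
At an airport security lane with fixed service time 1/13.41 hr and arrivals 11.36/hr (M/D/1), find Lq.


ρ = 11.36/13.41 = 0.8471
M/D/1: Lq = ρ²/(2(1−ρ)) = 0.7176/(2·0.1529) = 2.34717

Final: 2.34717


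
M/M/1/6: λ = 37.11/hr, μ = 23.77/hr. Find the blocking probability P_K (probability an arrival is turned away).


ρ = λ/μ = 37.11/23.77 = 1.5612
P_K = (1−ρ)ρ^K/(1−ρ^(K+1)) = (-0.5612·14.480069)/(1 − 22.606452)
= -8.126383/-21.606452 = 0.376109

Final: 0.376109


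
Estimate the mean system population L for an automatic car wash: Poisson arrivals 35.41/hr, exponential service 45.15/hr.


ρ = λ/μ = 35.41/45.15 = 0.7843
L = ρ/(1−ρ) = 0.7843/(1 − 0.7843) = 0.7843/0.2157 = 3.6355

Final: 3.6355


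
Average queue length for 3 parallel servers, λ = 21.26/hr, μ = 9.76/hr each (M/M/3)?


a = λ/μ = 2.1783; ρ = a/3 = 0.7261
P₀ = 0.084461
Lq = P₀·a^c·ρ / (c!·(1−ρ)²) = 0.084461·10.33571·0.7261/(6·0.07503)
= 1.40809

Final: 1.40809


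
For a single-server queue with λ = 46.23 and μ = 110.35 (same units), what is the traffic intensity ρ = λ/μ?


ρ = λ/μ = 46.23/110.35 = 0.4189

Final: 0.4189


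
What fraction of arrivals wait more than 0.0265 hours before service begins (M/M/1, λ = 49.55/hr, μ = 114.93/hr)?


ρ = 49.55/114.93 = 0.4311
P(Wq > t) = ρ·e^{−(μ−λ)t} = 0.4311·e^{−1.7326}
= 0.4311·0.176829 = 0.076237

Final: 0.076237


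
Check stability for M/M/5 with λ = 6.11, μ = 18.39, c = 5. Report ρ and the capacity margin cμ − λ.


Total capacity cμ = 5·18.39 = 91.95/hr
ρ = λ/(cμ) = 6.11/91.95 = 0.06645
Stable ⇔ ρ < 1: YES
Spare capacity = cμ − λ = 91.95 − 6.11 = 85.84/hr

Final: ρ = 0.06645; stable; margin = 85.84/hr


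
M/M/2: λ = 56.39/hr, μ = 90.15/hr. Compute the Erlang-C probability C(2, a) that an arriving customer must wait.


a = λ/μ = 0.6255; ρ = a/2 = 0.3128
P₀ = 0.523512 (from M/M/c formula)
C(c,a) = [a^c/(c!(1−ρ))]·P₀ = [0.39127/(2·0.6872)]·0.523512
= 0.28466·0.523512 = 0.149025

Final: 0.149025


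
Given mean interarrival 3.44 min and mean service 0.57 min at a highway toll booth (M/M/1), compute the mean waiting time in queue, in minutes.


λ = 60/3.44 = 17.4419 /hr
μ = 60/0.57 = 105.2632 /hr
ρ = λ/μ = 17.4419/105.2632 = 0.1657
Wq = ρ/(μ−λ) = 0.1657/(105.2632−17.4419) = 0.001887 hr
In minutes: 0.001887·60 = 0.1132 min

Final: 0.1132 min


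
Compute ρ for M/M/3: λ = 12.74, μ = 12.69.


ρ = λ/(cμ) = 12.74/(3·12.69) = 12.74/38.07 = 0.3346

Final: 0.3346


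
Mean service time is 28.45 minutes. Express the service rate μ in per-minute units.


μ = 1/(service time) in consistent units.
1 minute = 1 min, so μ = 1/28.45 = 0.03515 per minute

Final: 0.03515 /min


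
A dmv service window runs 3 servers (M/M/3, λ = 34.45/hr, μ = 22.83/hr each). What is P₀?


a = λ/μ = 34.45/22.83 = 1.5090; ρ = a/c = 0.5030
Σ_{k=0}^{2} a^k/k! (terms k=0..2) = 1.00000 + 1.50898 + 1.13851 = 3.64749
Tail: a^3/(3!(1−ρ)) = 3.43597/(6·0.4970) = 1.15222
P₀ = 1/(3.64749 + 1.15222) = 1/4.79971 = 0.208346

Final: 0.208346


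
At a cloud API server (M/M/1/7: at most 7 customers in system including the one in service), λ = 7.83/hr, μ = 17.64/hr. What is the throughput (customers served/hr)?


ρ = 0.4439; P_K = (1−ρ)ρ^7/(1−ρ^8) = 0.001891
λ_eff = λ(1 − P_K) = 7.83·(1 − 0.001891) = 7.83·0.998109 = 7.8152 /hr

Final: 7.8152 /hr


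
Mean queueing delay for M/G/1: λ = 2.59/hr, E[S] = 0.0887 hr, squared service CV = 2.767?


ρ = λ·E[S] = 2.59·0.0887 = 0.2297
E[S²] = E[S]²(1+C_s²) = 0.0887²·(1+2.767) = 0.029638
Wq = λ·E[S²]/(2(1−ρ)) = 2.59·0.029638/(2·0.7703) = 0.04983 hr

Final: 0.04983 hr


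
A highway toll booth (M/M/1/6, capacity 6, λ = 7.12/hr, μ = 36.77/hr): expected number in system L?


ρ = 7.12/36.77 = 0.1936
L = ρ[1 − (K+1)ρ^K + Kρ^(K+1)] / [(1−ρ)(1−ρ^(K+1))]
Numerator: 0.1936·(1 − 7·0.00005271 + 6·0.00001021) = 0.193577
Denominator: (0.8064)·(0.999990) = 0.806356
L = 0.193577/0.806356 = 0.2401

Final: 0.2401


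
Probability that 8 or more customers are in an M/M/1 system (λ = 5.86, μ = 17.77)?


ρ = 5.86/17.77 = 0.3298
P(N ≥ n) = ρ^n = 0.3298^8 = 0.0001399

Final: 0.0001399


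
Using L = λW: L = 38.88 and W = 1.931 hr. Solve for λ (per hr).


λ = L/W = 38.88/1.931 = 20.1346 /hr

Final: 20.1346 /hr


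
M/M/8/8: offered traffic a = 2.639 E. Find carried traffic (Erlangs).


B(8,2.639) = 0.004175 (Erlang-B)
Carried load = a(1 − B) = 2.639·(1 − 0.004175) = 2.639·0.995825 = 2.6280 E

Final: 2.6280 Erlangs


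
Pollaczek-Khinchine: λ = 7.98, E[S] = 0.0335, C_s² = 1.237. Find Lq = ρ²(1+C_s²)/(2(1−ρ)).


ρ = λ·E[S] = 7.98·0.0335 = 0.2673
Lq = ρ²(1+C_s²)/(2(1−ρ)) = 0.07147·(1+1.237)/(2·0.7327)
= 0.07147·2.2370/1.4653 = 0.10910

Final: 0.10910


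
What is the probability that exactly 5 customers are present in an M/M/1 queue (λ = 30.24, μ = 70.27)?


ρ = 30.24/70.27 = 0.4303
P_n = (1−ρ)·ρ^n = (1 − 0.4303)·0.4303^5 = 0.5697·0.014759 = 0.008408

Final: 0.008408


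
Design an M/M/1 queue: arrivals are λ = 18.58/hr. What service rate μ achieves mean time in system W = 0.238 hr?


W = 1/(μ−λ) ⇒ μ − λ = 1/W = 1/0.238 = 4.2017
μ = λ + 1/W = 18.58 + 4.2017 = 22.7817 per hr

Final: 22.7817 /hr


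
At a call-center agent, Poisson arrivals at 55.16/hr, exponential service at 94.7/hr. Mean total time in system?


W = 1/(μ−λ) = 1/(94.7 − 55.16) = 1/39.54 = 0.02529 hr

Final: 0.02529 hr


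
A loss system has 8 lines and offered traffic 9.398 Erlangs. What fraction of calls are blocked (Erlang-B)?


B(c,a) = (a^c/c!) / Σ_{k=0}^{c} a^k/k!
a^8/8! = 1509.256316
Σ terms (k=0..8): 1.00000 + 9.39800 + 44.16120 + 138.34233 + 325.03529 + 610.93634 + 956.92995 + 1284.74681 + 1509.25632 = 4879.806237
B = 1509.256316/4879.806237 = 0.309286

Final: 0.309286


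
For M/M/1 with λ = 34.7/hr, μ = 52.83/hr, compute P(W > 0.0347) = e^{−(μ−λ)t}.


W ~ Exponential(μ−λ) for M/M/1.
μ − λ = 52.83 − 34.7 = 18.1300
P(W > t) = e^{−(μ−λ)t} = e^{−0.6291} = 0.533065

Final: 0.533065


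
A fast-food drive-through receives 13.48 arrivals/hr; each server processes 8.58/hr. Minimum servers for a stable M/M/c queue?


Stability requires cμ > λ ⇔ c > λ/μ.
λ/μ = 13.48/8.58 = 1.5711
Minimum integer c = ⌊1.5711⌋ + 1 = 2
Check: 2·8.58 = 17.16 > 13.48, while 1·8.58 = 8.58 ≤ 13.48

Final: 2 servers


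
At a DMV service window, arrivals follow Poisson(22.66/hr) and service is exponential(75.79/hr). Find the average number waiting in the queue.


ρ = 22.66/75.79 = 0.2990
Lq = ρ²/(1−ρ) = 0.08939/0.7010 = 0.1275

Final: 0.1275


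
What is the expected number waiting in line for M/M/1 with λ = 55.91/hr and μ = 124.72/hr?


ρ = 55.91/124.72 = 0.4483
Lq = ρ²/(1−ρ) = 0.2010/0.5517 = 0.3642

Final: 0.3642


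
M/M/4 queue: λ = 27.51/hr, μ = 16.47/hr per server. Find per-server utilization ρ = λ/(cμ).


ρ = λ/(cμ) = 27.51/(4·16.47) = 27.51/65.88 = 0.4176

Final: 0.4176


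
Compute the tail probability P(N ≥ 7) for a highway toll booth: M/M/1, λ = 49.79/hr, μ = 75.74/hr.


ρ = 49.79/75.74 = 0.6574
P(N ≥ n) = ρ^n = 0.6574^7 = 0.053054

Final: 0.053054


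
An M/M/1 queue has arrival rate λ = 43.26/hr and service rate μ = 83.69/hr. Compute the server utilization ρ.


ρ = λ/μ = 43.26/83.69 = 0.5169

Final: 0.5169


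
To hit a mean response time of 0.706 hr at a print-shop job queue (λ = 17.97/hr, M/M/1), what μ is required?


W = 1/(μ−λ) ⇒ μ − λ = 1/W = 1/0.706 = 1.4164
μ = λ + 1/W = 17.97 + 1.4164 = 19.3864 per hr

Final: 19.3864 /hr


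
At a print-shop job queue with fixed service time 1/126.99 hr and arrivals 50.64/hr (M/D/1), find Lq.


ρ = 50.64/126.99 = 0.3988
M/D/1: Lq = ρ²/(2(1−ρ)) = 0.1590/(2·0.6012) = 0.13224

Final: 0.13224


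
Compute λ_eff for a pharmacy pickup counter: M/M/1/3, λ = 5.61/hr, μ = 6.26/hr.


ρ = 0.8962; P_K = (1−ρ)ρ^3/(1−ρ^4) = 0.210507
λ_eff = λ(1 − P_K) = 5.61·(1 − 0.210507) = 5.61·0.789493 = 4.4291 /hr

Final: 4.4291 /hr


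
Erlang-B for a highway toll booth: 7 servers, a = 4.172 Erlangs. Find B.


B(c,a) = (a^c/c!) / Σ_{k=0}^{c} a^k/k!
a^7/7! = 4.364953
Σ terms (k=0..7): 1.00000 + 4.17200 + 8.70279 + 12.10268 + 12.62310 + 10.53271 + 7.32375 + 4.36495 = 60.821985
B = 4.364953/60.821985 = 0.071766

Final: 0.071766


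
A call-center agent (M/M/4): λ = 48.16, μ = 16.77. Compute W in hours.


a = 2.8718; ρ = 0.7179; P₀ = 0.045474
Lq = P₀·a^c·ρ/(c!(1−ρ)²) = 1.16306
Wq = Lq/λ = 1.16306/48.16 = 0.02415 hr
W = Wq + 1/μ = 0.02415 + 0.05963 = 0.08378 hr

Final: 0.08378 hr


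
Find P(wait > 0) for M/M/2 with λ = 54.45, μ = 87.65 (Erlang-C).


a = λ/μ = 0.6212; ρ = a/2 = 0.3106
P₀ = 0.526007 (from M/M/c formula)
C(c,a) = [a^c/(c!(1−ρ))]·P₀ = [0.38592/(2·0.6894)]·0.526007
= 0.27990·0.526007 = 0.147227

Final: 0.147227


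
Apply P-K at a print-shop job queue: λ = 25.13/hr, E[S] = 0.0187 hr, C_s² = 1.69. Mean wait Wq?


ρ = λ·E[S] = 25.13·0.0187 = 0.4699
E[S²] = E[S]²(1+C_s²) = 0.0187²·(1+1.69) = 0.0009407
Wq = λ·E[S²]/(2(1−ρ)) = 25.13·0.0009407/(2·0.5301) = 0.02230 hr

Final: 0.02230 hr


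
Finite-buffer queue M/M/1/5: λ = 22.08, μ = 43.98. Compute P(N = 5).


ρ = λ/μ = 22.08/43.98 = 0.5020
P_K = (1−ρ)ρ^K/(1−ρ^(K+1)) = (0.4980·0.031895)/(1 − 0.016013)
= 0.015882/0.983987 = 0.016141

Final: 0.016141


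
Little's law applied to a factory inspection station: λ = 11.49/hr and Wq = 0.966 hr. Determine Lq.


Lq = λWq = 11.49·0.966 = 11.0993

Final: 11.0993


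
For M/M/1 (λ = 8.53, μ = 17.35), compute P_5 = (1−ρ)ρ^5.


ρ = 8.53/17.35 = 0.4916
P_n = (1−ρ)·ρ^n = (1 − 0.4916)·0.4916^5 = 0.5084·0.028724 = 0.014602

Final: 0.014602


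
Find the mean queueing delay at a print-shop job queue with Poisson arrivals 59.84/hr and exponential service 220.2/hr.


ρ = 59.84/220.2 = 0.2718
Wq = ρ/(μ−λ) = 0.2718/(220.2 − 59.84) = 0.2718/160.36 = 0.001695 hr

Final: 0.001695 hr


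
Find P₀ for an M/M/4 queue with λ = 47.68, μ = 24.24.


a = λ/μ = 47.68/24.24 = 1.9670; ρ = a/c = 0.4917
Σ_{k=0}^{3} a^k/k! (terms k=0..3) = 1.00000 + 1.96700 + 1.93454 + 1.26841 = 6.16994
Tail: a^4/(4!(1−ρ)) = 14.96975/(24·0.5083) = 1.22723
P₀ = 1/(6.16994 + 1.22723) = 1/7.39717 = 0.135187

Final: 0.135187


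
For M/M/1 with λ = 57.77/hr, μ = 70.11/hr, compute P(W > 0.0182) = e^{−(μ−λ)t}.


W ~ Exponential(μ−λ) for M/M/1.
μ − λ = 70.11 − 57.77 = 12.3400
P(W > t) = e^{−(μ−λ)t} = e^{−0.2246} = 0.798845

Final: 0.798845


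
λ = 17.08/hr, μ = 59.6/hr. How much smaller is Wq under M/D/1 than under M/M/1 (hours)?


ρ = 17.08/59.6 = 0.2866
Wq(M/M/1) = ρ/(μ−λ) = 0.2866/42.52 = 0.006740 hr
Wq(M/D/1) = ρ/(2(μ−λ)) = 0.003370 hr
Savings = 0.006740 − 0.003370 = 0.003370 hr

Final: 0.003370 hr


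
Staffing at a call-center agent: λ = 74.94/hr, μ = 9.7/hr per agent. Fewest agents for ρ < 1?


Stability requires cμ > λ ⇔ c > λ/μ.
λ/μ = 74.94/9.7 = 7.7258
Minimum integer c = ⌊7.7258⌋ + 1 = 8
Check: 8·9.7 = 77.60 > 74.94, while 7·9.7 = 67.90 ≤ 74.94

Final: 8 servers


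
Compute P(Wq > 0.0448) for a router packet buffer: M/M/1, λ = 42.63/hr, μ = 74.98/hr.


ρ = 42.63/74.98 = 0.5686
P(Wq > t) = ρ·e^{−(μ−λ)t} = 0.5686·e^{−1.4493}
= 0.5686·0.234739 = 0.133461

Final: 0.133461


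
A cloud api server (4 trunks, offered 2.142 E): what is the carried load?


B(4,2.142) = 0.110315 (Erlang-B)
Carried load = a(1 − B) = 2.142·(1 − 0.110315) = 2.142·0.889685 = 1.9057 E

Final: 1.9057 Erlangs


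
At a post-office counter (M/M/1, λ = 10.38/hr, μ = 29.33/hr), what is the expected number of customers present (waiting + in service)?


ρ = λ/μ = 10.38/29.33 = 0.3539
L = ρ/(1−ρ) = 0.3539/(1 − 0.3539) = 0.3539/0.6461 = 0.5478

Final: 0.5478


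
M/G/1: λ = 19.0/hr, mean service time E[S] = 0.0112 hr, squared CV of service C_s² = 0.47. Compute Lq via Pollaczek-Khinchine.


ρ = λ·E[S] = 19.0·0.0112 = 0.2128
Lq = ρ²(1+C_s²)/(2(1−ρ)) = 0.04528·(1+0.47)/(2·0.7872)
= 0.04528·1.4700/1.5744 = 0.04228

Final: 0.04228


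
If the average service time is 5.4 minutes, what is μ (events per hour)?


μ = 1/(service time) in consistent units.
1 hour = 60 min, so μ = 60/5.4 = 11.1111 per hour

Final: 11.1111 /hr


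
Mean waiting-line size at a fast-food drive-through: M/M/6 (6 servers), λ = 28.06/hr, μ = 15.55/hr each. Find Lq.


a = λ/μ = 1.8045; ρ = a/6 = 0.3008
P₀ = 0.164427
Lq = P₀·a^c·ρ / (c!·(1−ρ)²) = 0.164427·34.52579·0.3008/(720·0.48895)
= 0.004850

Final: 0.004850


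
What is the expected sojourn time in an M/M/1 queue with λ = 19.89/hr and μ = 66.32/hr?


W = 1/(μ−λ) = 1/(66.32 − 19.89) = 1/46.43 = 0.02154 hr

Final: 0.02154 hr


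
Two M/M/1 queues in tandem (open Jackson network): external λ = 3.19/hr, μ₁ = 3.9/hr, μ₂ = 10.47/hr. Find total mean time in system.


Each node sees arrival rate λ = 3.19/hr (tandem ⇒ throughput preserved).
W₁ = 1/(μ₁−λ) = 1/(3.9−3.19) = 1.40845 hr
W₂ = 1/(μ₂−λ) = 1/(10.47−3.19) = 0.13736 hr
W_total = W₁ + W₂ = 1.40845 + 0.13736 = 1.54581 hr

Final: 1.54581 hr


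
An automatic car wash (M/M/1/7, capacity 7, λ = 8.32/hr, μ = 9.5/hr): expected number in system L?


ρ = 8.32/9.5 = 0.8758
L = ρ[1 − (K+1)ρ^K + Kρ^(K+1)] / [(1−ρ)(1−ρ^(K+1))]
Numerator: 0.8758·(1 − 8·0.395183 + 7·0.346097) = 0.228770
Denominator: (0.1242)·(0.653903) = 0.081222
L = 0.228770/0.081222 = 2.8166

Final: 2.8166


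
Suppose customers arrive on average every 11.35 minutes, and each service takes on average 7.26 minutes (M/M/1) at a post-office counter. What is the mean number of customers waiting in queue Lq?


λ = 60/11.35 = 5.2863 /hr
μ = 60/7.26 = 8.2645 /hr
ρ = λ/μ = 5.2863/8.2645 = 0.6396
Lq = ρ²/(1−ρ) = 0.4091/0.3604 = 1.1354

Final: 1.1354


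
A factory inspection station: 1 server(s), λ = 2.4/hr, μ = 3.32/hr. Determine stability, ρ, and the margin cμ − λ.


Total capacity cμ = 1·3.32 = 3.32/hr
ρ = λ/(cμ) = 2.4/3.32 = 0.7229
Stable ⇔ ρ < 1: YES
Spare capacity = cμ − λ = 3.32 − 2.4 = 0.92/hr

Final: ρ = 0.7229; stable; margin = 0.92/hr


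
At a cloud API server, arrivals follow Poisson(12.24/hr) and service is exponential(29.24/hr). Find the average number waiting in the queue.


ρ = 12.24/29.24 = 0.4186
Lq = ρ²/(1−ρ) = 0.1752/0.5814 = 0.3014

Final: 0.3014


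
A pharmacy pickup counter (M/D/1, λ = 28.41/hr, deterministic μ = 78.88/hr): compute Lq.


ρ = 28.41/78.88 = 0.3602
M/D/1: Lq = ρ²/(2(1−ρ)) = 0.1297/(2·0.6398) = 0.10137

Final: 0.10137


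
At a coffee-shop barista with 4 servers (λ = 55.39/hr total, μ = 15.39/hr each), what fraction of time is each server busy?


ρ = λ/(cμ) = 55.39/(4·15.39) = 55.39/61.56 = 0.8998

Final: 0.8998


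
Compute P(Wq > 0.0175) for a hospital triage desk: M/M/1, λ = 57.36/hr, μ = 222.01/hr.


ρ = 57.36/222.01 = 0.2584
P(Wq > t) = ρ·e^{−(μ−λ)t} = 0.2584·e^{−2.8814}
= 0.2584·0.056058 = 0.014483

Final: 0.014483


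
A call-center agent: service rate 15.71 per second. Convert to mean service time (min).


Mean service time = 1/μ = 1/15.71 second = 0.06365 second
In minutes: 0.06365 × 0.0166667 = 0.001061 min

Final: 0.001061 min


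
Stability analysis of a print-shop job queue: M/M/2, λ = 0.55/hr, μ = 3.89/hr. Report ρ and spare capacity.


Total capacity cμ = 2·3.89 = 7.78/hr
ρ = λ/(cμ) = 0.55/7.78 = 0.07069
Stable ⇔ ρ < 1: YES
Spare capacity = cμ − λ = 7.78 − 0.55 = 7.23/hr

Final: ρ = 0.07069; stable; margin = 7.23/hr


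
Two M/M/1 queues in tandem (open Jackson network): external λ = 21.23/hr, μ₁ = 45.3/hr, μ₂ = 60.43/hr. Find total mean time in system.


Each node sees arrival rate λ = 21.23/hr (tandem ⇒ throughput preserved).
W₁ = 1/(μ₁−λ) = 1/(45.3−21.23) = 0.04155 hr
W₂ = 1/(μ₂−λ) = 1/(60.43−21.23) = 0.02551 hr
W_total = W₁ + W₂ = 0.04155 + 0.02551 = 0.06706 hr

Final: 0.06706 hr


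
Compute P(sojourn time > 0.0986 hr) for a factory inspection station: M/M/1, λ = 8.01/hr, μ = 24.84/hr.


W ~ Exponential(μ−λ) for M/M/1.
μ − λ = 24.84 − 8.01 = 16.8300
P(W > t) = e^{−(μ−λ)t} = e^{−1.6594} = 0.190246

Final: 0.190246


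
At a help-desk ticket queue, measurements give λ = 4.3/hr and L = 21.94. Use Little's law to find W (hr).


W = L/λ = 21.94/4.3 = 5.1023 hr

Final: 5.1023 hr


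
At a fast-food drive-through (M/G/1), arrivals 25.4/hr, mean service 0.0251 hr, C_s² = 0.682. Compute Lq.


ρ = λ·E[S] = 25.4·0.0251 = 0.6375
Lq = ρ²(1+C_s²)/(2(1−ρ)) = 0.4065·(1+0.682)/(2·0.3625)
= 0.4065·1.6820/0.7249 = 0.94308

Final: 0.94308


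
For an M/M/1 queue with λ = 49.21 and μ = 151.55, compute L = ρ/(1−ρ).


ρ = λ/μ = 49.21/151.55 = 0.3247
L = ρ/(1−ρ) = 0.3247/(1 − 0.3247) = 0.3247/0.6753 = 0.4808

Final: 0.4808


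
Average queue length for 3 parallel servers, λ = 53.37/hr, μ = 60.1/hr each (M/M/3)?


a = λ/μ = 0.8880; ρ = a/3 = 0.2960
P₀ = 0.408481
Lq = P₀·a^c·ρ / (c!·(1−ρ)²) = 0.408481·0.70027·0.2960/(6·0.49561)
= 0.02847

Final: 0.02847


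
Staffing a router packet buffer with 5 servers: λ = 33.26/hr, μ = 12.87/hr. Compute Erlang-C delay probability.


a = λ/μ = 2.5843; ρ = a/5 = 0.5169
P₀ = 0.073276 (from M/M/c formula)
C(c,a) = [a^c/(c!(1−ρ))]·P₀ = [115.27058/(120·0.4831)]·0.073276
= 1.98822·0.073276 = 0.145690

Final: 0.145690


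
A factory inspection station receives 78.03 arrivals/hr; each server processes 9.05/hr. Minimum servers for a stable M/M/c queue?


Stability requires cμ > λ ⇔ c > λ/μ.
λ/μ = 78.03/9.05 = 8.6221
Minimum integer c = ⌊8.6221⌋ + 1 = 9
Check: 9·9.05 = 81.45 > 78.03, while 8·9.05 = 72.40 ≤ 78.03

Final: 9 servers


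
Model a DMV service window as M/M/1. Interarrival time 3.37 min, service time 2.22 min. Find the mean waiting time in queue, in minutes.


λ = 60/3.37 = 17.8042 /hr
μ = 60/2.22 = 27.0270 /hr
ρ = λ/μ = 17.8042/27.0270 = 0.6588
Wq = ρ/(μ−λ) = 0.6588/(27.0270−17.8042) = 0.07143 hr
In minutes: 0.07143·60 = 4.286 min

Final: 4.286 min


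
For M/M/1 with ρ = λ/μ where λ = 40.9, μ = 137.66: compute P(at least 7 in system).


ρ = 40.9/137.66 = 0.2971
P(N ≥ n) = ρ^n = 0.2971^7 = 0.0002044

Final: 0.0002044


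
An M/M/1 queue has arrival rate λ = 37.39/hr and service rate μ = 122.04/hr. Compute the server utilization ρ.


ρ = λ/μ = 37.39/122.04 = 0.3064

Final: 0.3064


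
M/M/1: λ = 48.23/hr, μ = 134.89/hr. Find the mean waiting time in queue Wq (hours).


ρ = 48.23/134.89 = 0.3576
Wq = ρ/(μ−λ) = 0.3576/(134.89 − 48.23) = 0.3576/86.66 = 0.004126 hr

Final: 0.004126 hr


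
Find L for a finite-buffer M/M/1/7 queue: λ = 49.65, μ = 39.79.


ρ = 49.65/39.79 = 1.2478
L = ρ[1 − (K+1)ρ^K + Kρ^(K+1)] / [(1−ρ)(1−ρ^(K+1))]
Numerator: 1.2478·(1 − 8·4.709960 + 7·5.877092) = 5.565152
Denominator: (-0.2478)·(-4.877092) = 1.208548
L = 5.565152/1.208548 = 4.6048

Final: 4.6048


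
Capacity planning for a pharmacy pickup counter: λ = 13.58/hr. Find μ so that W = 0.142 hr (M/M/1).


W = 1/(μ−λ) ⇒ μ − λ = 1/W = 1/0.142 = 7.0423
μ = λ + 1/W = 13.58 + 7.0423 = 20.6223 per hr

Final: 20.6223 /hr


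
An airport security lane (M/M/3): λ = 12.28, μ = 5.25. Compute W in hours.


a = 2.3390; ρ = 0.7797; P₀ = 0.063470
Lq = P₀·a^c·ρ/(c!(1−ρ)²) = 2.17446
Wq = Lq/λ = 2.17446/12.28 = 0.17707 hr
W = Wq + 1/μ = 0.17707 + 0.19048 = 0.36755 hr

Final: 0.36755 hr


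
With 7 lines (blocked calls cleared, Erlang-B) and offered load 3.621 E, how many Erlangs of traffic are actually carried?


B(7,3.621) = 0.044748 (Erlang-B)
Carried load = a(1 − B) = 3.621·(1 − 0.044748) = 3.621·0.955252 = 3.4590 E

Final: 3.4590 Erlangs


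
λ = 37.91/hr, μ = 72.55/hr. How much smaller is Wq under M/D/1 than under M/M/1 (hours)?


ρ = 37.91/72.55 = 0.5225
Wq(M/M/1) = ρ/(μ−λ) = 0.5225/34.64 = 0.01508 hr
Wq(M/D/1) = ρ/(2(μ−λ)) = 0.007542 hr
Savings = 0.01508 − 0.007542 = 0.007542 hr

Final: 0.007542 hr


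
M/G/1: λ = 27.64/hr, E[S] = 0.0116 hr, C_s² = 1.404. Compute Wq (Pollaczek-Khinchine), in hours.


ρ = λ·E[S] = 27.64·0.0116 = 0.3206
E[S²] = E[S]²(1+C_s²) = 0.0116²·(1+1.404) = 0.0003235
Wq = λ·E[S²]/(2(1−ρ)) = 27.64·0.0003235/(2·0.6794) = 0.006580 hr

Final: 0.006580 hr


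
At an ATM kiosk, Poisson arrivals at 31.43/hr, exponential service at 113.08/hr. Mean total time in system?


W = 1/(μ−λ) = 1/(113.08 − 31.43) = 1/81.65 = 0.01225 hr

Final: 0.01225 hr


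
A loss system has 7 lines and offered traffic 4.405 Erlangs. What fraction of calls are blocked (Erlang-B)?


B(c,a) = (a^c/c!) / Σ_{k=0}^{c} a^k/k!
a^7/7! = 6.385440
Σ terms (k=0..7): 1.00000 + 4.40500 + 9.70201 + 14.24579 + 15.68817 + 13.82128 + 10.14712 + 6.38544 = 75.394822
B = 6.385440/75.394822 = 0.084693

Final: 0.084693


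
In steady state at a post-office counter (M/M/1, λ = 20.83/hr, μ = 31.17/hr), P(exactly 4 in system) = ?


ρ = 20.83/31.17 = 0.6683
P_n = (1−ρ)·ρ^n = (1 − 0.6683)·0.6683^4 = 0.3317·0.199439 = 0.066160

Final: 0.066160


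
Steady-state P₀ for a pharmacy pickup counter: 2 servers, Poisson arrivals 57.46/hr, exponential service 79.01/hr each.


a = λ/μ = 57.46/79.01 = 0.7272; ρ = a/c = 0.3636
Σ_{k=0}^{1} a^k/k! (terms k=0..1) = 1.00000 + 0.72725 = 1.72725
Tail: a^2/(2!(1−ρ)) = 0.52889/(2·0.6364) = 0.41555
P₀ = 1/(1.72725 + 0.41555) = 1/2.14280 = 0.466679

Final: 0.466679


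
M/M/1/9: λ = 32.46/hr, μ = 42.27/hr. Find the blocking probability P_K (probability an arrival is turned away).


ρ = λ/μ = 32.46/42.27 = 0.7679
P_K = (1−ρ)ρ^K/(1−ρ^(K+1)) = (0.2321·0.092864)/(1 − 0.071312)
= 0.021552/0.928688 = 0.023207

Final: 0.023207


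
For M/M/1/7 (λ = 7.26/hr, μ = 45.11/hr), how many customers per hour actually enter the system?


ρ = 0.1609; P_K = (1−ρ)ρ^7/(1−ρ^8) = 0.000002347
λ_eff = λ(1 − P_K) = 7.26·(1 − 0.000002347) = 7.26·0.999998 = 7.2600 /hr

Final: 7.2600 /hr


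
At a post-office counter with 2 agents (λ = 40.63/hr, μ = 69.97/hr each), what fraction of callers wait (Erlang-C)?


a = λ/μ = 0.5807; ρ = a/2 = 0.2903
P₀ = 0.549981 (from M/M/c formula)
C(c,a) = [a^c/(c!(1−ρ))]·P₀ = [0.33719/(2·0.7097)]·0.549981
= 0.23757·0.549981 = 0.130658

Final: 0.130658


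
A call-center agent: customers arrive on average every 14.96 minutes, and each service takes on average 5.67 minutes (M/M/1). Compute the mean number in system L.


λ = 60/14.96 = 4.0107 /hr
μ = 60/5.67 = 10.5820 /hr
ρ = λ/μ = 4.0107/10.5820 = 0.3790
L = ρ/(1−ρ) = 0.3790/0.6210 = 0.6103

Final: 0.6103


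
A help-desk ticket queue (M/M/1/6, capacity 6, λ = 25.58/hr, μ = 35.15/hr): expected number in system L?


ρ = 25.58/35.15 = 0.7277
L = ρ[1 − (K+1)ρ^K + Kρ^(K+1)] / [(1−ρ)(1−ρ^(K+1))]
Numerator: 0.7277·(1 − 7·0.148543 + 6·0.108100) = 0.443049
Denominator: (0.2723)·(0.891900) = 0.242830
L = 0.443049/0.242830 = 1.8245

Final: 1.8245


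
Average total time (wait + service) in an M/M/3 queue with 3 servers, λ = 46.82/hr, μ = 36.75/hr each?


a = 1.2740; ρ = 0.4247; P₀ = 0.271399
Lq = P₀·a^c·ρ/(c!(1−ρ)²) = 0.12001
Wq = Lq/λ = 0.12001/46.82 = 0.002563 hr
W = Wq + 1/μ = 0.002563 + 0.02721 = 0.02977 hr

Final: 0.02977 hr


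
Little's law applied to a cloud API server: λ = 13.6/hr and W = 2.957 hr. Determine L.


L = λW = 13.6·2.957 = 40.2152

Final: 40.2152


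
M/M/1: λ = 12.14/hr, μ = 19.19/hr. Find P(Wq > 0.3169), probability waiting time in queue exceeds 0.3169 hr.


ρ = 12.14/19.19 = 0.6326
P(Wq > t) = ρ·e^{−(μ−λ)t} = 0.6326·e^{−2.2341}
= 0.6326·0.107084 = 0.067743

Final: 0.067743


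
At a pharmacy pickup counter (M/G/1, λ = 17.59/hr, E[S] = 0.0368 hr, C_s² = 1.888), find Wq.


ρ = λ·E[S] = 17.59·0.0368 = 0.6473
E[S²] = E[S]²(1+C_s²) = 0.0368²·(1+1.888) = 0.003911
Wq = λ·E[S²]/(2(1−ρ)) = 17.59·0.003911/(2·0.3527) = 0.09753 hr

Final: 0.09753 hr
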